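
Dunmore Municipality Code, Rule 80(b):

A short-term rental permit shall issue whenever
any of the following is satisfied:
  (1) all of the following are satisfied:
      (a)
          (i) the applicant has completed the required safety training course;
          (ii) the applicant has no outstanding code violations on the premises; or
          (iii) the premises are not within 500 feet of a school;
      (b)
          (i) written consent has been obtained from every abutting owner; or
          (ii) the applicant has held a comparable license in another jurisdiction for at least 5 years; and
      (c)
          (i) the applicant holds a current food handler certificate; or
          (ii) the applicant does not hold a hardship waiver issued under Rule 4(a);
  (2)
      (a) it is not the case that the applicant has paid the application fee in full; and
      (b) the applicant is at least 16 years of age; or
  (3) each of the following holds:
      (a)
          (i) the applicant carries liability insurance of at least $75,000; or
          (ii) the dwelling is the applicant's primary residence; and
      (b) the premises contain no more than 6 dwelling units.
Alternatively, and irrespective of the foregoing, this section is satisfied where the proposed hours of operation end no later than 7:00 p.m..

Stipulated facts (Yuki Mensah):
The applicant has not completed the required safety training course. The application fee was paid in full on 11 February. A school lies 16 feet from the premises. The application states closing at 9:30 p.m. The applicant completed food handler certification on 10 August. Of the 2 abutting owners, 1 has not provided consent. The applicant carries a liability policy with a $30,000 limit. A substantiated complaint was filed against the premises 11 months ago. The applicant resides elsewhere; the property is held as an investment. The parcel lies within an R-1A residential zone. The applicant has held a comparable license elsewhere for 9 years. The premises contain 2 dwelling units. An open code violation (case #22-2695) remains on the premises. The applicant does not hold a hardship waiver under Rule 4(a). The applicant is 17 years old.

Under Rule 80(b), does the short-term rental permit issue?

(i) safety training — fails.
(ii) no code violations — not satisfied.
(iii) ≥500 ft from school — not met.
So (a) is not satisfied (F OR F OR F).
(i) all abutters consent — not met.
(ii) prior license ≥ 5 yr — met.
(b) = F OR T = true.
(i) food handler cert. — met.
(ii) not (hardship waiver) — satisfied.
(c): T OR T → true.
So (1) is not satisfied (F AND T AND T).
(a) not (fee paid) — not satisfied.
(b) age ≥ 16 — satisfied.
(2) = F AND T = false.
(i) insurance ≥ $75,000 — not satisfied.
(ii) primary residence — not satisfied.
(a): F OR F → false.
(b) ≤ 6 units — met.
So (3) is not satisfied (F AND T).
So Overall is not satisfied (F OR F OR F).
Exception (closes by 7 p.m.) — not satisfied.
Result: main false OR exception false → false.

No — denied.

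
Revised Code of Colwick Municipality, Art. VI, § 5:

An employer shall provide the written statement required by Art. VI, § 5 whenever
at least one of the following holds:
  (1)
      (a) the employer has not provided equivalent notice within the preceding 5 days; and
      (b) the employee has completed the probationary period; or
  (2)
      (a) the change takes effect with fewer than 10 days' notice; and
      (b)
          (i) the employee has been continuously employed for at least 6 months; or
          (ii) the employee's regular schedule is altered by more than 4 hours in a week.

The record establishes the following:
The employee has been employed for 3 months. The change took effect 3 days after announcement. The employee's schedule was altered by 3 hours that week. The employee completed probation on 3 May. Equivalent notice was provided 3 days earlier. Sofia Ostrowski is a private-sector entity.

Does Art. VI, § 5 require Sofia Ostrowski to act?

No — not required.

(a) no recent notice — not satisfied.
(b) past probation — holds.
(1): F AND T → false.
(a) < 10 days' notice — satisfied.
(i) tenure ≥ 6 mo. — not satisfied.
(ii) schedule shift > 4h — not satisfied.
So (b) is not satisfied (F OR F).
So (2) is not satisfied (T AND F).
Overall: F OR F → false.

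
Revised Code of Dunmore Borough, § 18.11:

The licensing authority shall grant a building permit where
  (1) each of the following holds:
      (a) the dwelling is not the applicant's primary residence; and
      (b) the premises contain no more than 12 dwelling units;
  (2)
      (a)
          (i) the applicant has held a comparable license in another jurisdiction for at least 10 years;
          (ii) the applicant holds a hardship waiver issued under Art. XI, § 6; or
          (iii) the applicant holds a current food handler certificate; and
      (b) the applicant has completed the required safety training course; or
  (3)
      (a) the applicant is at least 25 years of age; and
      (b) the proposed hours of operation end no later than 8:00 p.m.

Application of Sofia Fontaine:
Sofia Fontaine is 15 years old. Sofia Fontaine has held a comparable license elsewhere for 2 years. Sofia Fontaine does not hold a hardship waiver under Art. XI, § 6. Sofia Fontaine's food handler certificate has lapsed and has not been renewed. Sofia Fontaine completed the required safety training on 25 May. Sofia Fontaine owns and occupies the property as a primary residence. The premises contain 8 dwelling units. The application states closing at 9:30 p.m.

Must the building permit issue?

No — denied.

(a) not (primary residence) — not satisfied.
(b) ≤ 12 units — holds.
So (1) is not satisfied (F AND T).
(i) prior license ≥ 10 yr — fails.
(ii) hardship waiver — not met.
(iii) food handler cert. — fails.
So (a) is not satisfied (F OR F OR F).
(b) safety training — holds.
So (2) is not satisfied (F AND T).
(a) age ≥ 25 — not satisfied.
(b) closes by 8 p.m. — not satisfied.
(3) = F AND F = false.
Overall: F OR F OR F → false.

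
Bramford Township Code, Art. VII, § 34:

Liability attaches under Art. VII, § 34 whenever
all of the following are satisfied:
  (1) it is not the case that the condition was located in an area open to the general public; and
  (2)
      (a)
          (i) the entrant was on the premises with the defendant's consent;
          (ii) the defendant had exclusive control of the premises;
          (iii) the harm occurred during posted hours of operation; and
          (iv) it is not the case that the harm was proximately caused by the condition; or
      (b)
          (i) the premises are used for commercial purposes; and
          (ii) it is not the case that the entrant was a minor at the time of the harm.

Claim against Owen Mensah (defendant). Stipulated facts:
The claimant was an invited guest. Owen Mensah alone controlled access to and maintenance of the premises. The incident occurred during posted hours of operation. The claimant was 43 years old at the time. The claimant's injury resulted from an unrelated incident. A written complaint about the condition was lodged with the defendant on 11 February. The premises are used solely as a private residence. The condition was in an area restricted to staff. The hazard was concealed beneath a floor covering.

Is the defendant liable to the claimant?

(1) not (public area) — satisfied.
(i) consent to enter — holds.
(ii) exclusive control — met.
(iii) during posted hours — satisfied.
(iv) not (proximate cause) — met.
So (a) is satisfied (T AND T AND T AND T).
(i) commercial use — not satisfied.
(ii) not (entrant a minor) — holds.
(b) = F AND T = false.
(2) = T OR F = true.
So Overall is satisfied (T AND T).

Yes — liable.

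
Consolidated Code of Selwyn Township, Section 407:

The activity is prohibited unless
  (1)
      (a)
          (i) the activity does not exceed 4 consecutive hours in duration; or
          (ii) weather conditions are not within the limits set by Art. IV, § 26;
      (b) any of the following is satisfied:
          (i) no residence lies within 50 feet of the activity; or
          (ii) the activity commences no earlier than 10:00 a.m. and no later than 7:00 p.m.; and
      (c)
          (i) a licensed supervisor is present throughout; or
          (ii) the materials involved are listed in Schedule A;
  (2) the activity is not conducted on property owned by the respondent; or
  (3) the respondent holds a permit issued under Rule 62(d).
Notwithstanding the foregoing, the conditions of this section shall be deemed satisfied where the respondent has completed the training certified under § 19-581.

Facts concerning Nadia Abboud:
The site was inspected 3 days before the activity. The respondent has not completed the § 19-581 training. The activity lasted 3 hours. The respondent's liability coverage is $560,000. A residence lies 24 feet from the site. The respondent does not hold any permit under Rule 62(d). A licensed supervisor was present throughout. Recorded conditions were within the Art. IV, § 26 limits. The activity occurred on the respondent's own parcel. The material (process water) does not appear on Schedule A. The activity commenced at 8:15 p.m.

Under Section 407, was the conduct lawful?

(i) ≤ 4 hrs duration — holds.
(ii) not (weather ok) — not met.
(a) = T OR F = true.
(i) no residence in 50 ft — not satisfied.
(ii) start within hours — not met.
(b) = F OR F = false.
(i) supervisor present — holds.
(ii) Schedule A material — not satisfied.
(c): T OR F → true.
So (1) is not satisfied (T AND F AND T).
(2) not (own property) — fails.
(3) holds permit — not met.
So Overall is not satisfied (F OR F OR F).
Exception (training certified) — not satisfied.
Result: main false OR exception false → false.

No — unlawful.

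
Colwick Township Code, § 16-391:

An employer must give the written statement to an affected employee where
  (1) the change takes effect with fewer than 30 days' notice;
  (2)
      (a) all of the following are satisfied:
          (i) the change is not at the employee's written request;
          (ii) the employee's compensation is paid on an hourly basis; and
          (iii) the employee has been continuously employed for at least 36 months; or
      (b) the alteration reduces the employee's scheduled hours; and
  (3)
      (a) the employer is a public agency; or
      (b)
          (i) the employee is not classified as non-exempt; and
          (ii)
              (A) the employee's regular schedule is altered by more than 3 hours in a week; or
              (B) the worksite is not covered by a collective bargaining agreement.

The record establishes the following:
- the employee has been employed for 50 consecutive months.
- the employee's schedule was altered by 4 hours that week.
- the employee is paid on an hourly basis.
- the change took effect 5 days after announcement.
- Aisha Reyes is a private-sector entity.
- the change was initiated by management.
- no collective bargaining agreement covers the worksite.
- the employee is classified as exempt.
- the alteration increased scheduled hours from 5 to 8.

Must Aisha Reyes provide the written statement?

(1) < 30 days' notice — holds.
(i) not employee-requested — satisfied.
(ii) hourly-paid — met.
(iii) tenure ≥ 36 mo. — holds.
(a): T AND T AND T → true.
(b) hours reduced — fails.
(2) = T OR F = true.
(a) public agency — not met.
(i) not (non-exempt) — satisfied.
(A) schedule shift > 3h — satisfied.
(B) no CBA — holds.
(ii): T OR T → true.
So (b) is satisfied (T AND T).
(3) = F OR T = true.
Overall: T AND T AND T → true.

Yes — required.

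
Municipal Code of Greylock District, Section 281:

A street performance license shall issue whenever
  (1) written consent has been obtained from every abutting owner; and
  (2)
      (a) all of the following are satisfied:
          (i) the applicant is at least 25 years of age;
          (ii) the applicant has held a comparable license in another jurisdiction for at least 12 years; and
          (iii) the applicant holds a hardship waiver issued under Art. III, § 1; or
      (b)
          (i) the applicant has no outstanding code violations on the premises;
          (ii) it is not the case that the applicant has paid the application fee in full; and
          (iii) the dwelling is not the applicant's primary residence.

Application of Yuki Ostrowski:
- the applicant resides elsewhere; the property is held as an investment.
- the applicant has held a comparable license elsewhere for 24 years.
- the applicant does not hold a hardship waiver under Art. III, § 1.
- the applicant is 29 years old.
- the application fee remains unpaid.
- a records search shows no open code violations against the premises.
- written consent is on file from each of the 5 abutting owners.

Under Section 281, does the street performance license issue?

Yes — granted.

(1) all abutters consent — holds.
(i) age ≥ 25 — holds.
(ii) prior license ≥ 12 yr — holds.
(iii) hardship waiver — not met.
(a) = T AND T AND F = false.
(i) no code violations — satisfied.
(ii) not (fee paid) — met.
(iii) not (primary residence) — met.
(b): T AND T AND T → true.
So (2) is satisfied (F OR T).
So Overall is satisfied (T AND T).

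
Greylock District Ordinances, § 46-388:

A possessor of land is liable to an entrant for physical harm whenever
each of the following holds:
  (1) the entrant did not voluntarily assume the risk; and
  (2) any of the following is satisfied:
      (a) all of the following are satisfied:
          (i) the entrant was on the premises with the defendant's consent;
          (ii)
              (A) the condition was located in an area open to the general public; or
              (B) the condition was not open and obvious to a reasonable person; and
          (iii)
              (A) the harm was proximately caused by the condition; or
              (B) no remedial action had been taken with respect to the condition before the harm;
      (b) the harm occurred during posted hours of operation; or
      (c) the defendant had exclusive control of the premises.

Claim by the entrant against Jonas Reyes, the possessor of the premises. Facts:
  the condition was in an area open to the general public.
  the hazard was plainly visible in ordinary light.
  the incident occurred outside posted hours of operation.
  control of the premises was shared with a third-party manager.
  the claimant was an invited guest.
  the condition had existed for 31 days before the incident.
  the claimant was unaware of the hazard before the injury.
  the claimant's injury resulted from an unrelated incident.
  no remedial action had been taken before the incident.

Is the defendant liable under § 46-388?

(1) no assumed risk — satisfied.
(i) consent to enter — satisfied.
(A) public area — met.
(B) not open/obvious — not satisfied.
(ii): T OR F → true.
(A) proximate cause — not satisfied.
(B) no remedial action — holds.
(iii): F OR T → true.
(a) = T AND T AND T = true.
(b) during posted hours — not met.
(c) exclusive control — not met.
So (2) is satisfied (T OR F OR F).
Overall: T AND T → true.

Yes — liable.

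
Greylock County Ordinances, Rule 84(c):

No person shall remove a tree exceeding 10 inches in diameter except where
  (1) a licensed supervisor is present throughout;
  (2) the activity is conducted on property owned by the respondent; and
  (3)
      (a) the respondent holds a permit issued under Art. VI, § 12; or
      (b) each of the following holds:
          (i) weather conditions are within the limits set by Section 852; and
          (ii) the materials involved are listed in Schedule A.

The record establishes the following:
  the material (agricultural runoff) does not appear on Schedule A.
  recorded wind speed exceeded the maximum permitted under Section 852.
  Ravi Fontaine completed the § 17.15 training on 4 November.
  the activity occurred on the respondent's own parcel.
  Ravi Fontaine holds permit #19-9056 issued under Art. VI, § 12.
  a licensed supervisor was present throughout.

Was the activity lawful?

(1) supervisor present — satisfied.
(2) own property — holds.
(a) holds permit — satisfied.
(i) weather ok — fails.
(ii) Schedule A material — not met.
So (b) is not satisfied (F AND F).
(3) = T OR F = true.
So Overall is satisfied (T AND T AND T).

Yes — lawful.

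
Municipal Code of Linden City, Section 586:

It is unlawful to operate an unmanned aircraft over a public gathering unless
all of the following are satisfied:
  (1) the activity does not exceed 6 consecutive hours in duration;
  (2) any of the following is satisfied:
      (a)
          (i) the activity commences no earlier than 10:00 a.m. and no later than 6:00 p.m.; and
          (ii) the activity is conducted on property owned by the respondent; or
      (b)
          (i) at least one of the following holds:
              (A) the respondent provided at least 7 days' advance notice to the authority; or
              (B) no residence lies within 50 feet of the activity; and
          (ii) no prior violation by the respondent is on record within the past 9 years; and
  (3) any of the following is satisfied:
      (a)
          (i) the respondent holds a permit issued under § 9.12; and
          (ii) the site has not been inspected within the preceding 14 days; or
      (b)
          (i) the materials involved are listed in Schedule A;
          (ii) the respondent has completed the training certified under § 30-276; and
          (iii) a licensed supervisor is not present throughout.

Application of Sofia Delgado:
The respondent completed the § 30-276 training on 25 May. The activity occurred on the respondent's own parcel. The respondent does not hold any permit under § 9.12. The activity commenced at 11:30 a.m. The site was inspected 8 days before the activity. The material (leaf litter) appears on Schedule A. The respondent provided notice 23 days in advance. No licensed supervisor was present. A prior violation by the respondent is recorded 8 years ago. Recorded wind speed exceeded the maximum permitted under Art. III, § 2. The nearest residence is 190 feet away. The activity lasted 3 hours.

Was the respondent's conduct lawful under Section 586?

Yes — lawful.

(1) ≤ 6 hrs duration — holds.
(i) start within hours — holds.
(ii) own property — holds.
So (a) is satisfied (T AND T).
(A) ≥7 days' notice — satisfied.
(B) no residence in 50 ft — satisfied.
So (i) is satisfied (T OR T).
(ii) no prior violation — not met.
(b) = T AND F = false.
(2): T OR F → true.
(i) holds permit — not met.
(ii) not (site inspected) — not satisfied.
(a): F AND F → false.
(i) Schedule A material — met.
(ii) training certified — met.
(iii) not (supervisor present) — holds.
(b): T AND T AND T → true.
(3) = F OR T = true.
Overall: T AND T AND T → true.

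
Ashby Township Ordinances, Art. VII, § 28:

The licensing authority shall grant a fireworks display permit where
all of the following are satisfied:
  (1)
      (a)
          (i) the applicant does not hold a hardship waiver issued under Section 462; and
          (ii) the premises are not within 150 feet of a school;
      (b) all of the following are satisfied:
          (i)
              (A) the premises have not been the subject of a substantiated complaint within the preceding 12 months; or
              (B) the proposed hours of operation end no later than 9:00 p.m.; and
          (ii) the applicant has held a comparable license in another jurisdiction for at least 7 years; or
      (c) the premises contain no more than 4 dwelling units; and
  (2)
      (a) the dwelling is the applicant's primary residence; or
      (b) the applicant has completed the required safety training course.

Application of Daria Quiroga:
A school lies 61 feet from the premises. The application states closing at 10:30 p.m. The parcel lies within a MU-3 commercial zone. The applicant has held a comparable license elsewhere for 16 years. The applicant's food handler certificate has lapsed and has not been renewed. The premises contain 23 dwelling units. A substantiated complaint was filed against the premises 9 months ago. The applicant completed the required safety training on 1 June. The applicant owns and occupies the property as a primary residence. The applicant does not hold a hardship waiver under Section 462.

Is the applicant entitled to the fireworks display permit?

No — denied.

(i) not (hardship waiver) — holds.
(ii) ≥150 ft from school — not satisfied.
(a): T AND F → false.
(A) no complaint in 12 mo. — not satisfied.
(B) closes by 9 p.m. — not met.
So (i) is not satisfied (F OR F).
(ii) prior license ≥ 7 yr — holds.
(b) = F AND T = false.
(c) ≤ 4 units — not met.
(1) = F OR F OR F = false.
(a) primary residence — satisfied.
(b) safety training — met.
(2): T OR T → true.
Overall: F AND T → false.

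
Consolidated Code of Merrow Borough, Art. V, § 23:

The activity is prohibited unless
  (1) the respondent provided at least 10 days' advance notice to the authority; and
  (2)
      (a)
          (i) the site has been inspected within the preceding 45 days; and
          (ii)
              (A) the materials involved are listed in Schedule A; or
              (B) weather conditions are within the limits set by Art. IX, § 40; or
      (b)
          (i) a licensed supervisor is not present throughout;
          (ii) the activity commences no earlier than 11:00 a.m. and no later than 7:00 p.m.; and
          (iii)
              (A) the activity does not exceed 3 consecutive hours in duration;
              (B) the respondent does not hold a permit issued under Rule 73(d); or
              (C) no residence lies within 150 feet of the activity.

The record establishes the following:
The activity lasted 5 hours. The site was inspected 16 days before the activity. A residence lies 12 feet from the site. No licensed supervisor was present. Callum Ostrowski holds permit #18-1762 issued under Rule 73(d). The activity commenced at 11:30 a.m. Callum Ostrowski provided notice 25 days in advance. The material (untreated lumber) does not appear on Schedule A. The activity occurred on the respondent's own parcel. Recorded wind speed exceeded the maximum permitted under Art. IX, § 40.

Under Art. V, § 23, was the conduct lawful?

(1) ≥10 days' notice — satisfied.
(i) site inspected — met.
(A) Schedule A material — not satisfied.
(B) weather ok — not met.
So (ii) is not satisfied (F OR F).
So (a) is not satisfied (T AND F).
(i) not (supervisor present) — met.
(ii) start within hours — met.
(A) ≤ 3 hrs duration — not met.
(B) not (holds permit) — fails.
(C) no residence in 150 ft — fails.
(iii): F OR F OR F → false.
So (b) is not satisfied (T AND T AND F).
(2) = F OR F = false.
Overall: T AND F → false.

No — unlawful.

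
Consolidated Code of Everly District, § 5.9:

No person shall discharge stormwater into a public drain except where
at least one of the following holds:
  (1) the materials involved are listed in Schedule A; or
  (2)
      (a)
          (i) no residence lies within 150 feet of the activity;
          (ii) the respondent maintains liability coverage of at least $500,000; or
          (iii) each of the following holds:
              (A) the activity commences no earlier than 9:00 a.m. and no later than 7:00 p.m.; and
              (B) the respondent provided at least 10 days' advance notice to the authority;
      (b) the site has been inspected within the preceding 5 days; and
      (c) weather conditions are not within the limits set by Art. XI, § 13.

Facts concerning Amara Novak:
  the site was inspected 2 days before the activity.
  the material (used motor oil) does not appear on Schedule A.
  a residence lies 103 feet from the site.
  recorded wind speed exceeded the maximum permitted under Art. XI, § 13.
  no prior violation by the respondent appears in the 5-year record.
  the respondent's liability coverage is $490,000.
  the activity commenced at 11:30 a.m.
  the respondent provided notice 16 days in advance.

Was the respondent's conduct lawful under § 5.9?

Yes — lawful.

(1) Schedule A material — not met.
(i) no residence in 150 ft — not satisfied.
(ii) coverage ≥ $500,000 — not met.
(A) start within hours — satisfied.
(B) ≥10 days' notice — met.
(iii) = T AND T = true.
So (a) is satisfied (F OR F OR T).
(b) site inspected — satisfied.
(c) not (weather ok) — satisfied.
(2): T AND T AND T → true.
Overall: F OR T → true.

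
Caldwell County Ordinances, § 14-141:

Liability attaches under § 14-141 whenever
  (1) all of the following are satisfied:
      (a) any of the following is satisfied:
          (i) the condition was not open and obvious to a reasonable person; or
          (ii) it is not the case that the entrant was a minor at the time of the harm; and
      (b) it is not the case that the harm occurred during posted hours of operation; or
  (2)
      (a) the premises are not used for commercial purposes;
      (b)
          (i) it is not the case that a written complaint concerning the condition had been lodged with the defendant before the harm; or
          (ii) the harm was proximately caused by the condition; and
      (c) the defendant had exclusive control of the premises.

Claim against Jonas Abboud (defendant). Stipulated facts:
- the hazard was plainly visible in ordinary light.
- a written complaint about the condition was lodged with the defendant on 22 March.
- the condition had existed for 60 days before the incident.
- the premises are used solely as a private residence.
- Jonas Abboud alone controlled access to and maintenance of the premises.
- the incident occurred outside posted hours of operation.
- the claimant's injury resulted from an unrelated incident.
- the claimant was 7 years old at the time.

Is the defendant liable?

No — not liable.

(i) not open/obvious — not satisfied.
(ii) not (entrant a minor) — not satisfied.
(a): F OR F → false.
(b) not (during posted hours) — met.
So (1) is not satisfied (F AND T).
(a) not (commercial use) — holds.
(i) not (complaint lodged) — not met.
(ii) proximate cause — not satisfied.
(b): F OR F → false.
(c) exclusive control — holds.
(2) = T AND F AND T = false.
So Overall is not satisfied (F OR F).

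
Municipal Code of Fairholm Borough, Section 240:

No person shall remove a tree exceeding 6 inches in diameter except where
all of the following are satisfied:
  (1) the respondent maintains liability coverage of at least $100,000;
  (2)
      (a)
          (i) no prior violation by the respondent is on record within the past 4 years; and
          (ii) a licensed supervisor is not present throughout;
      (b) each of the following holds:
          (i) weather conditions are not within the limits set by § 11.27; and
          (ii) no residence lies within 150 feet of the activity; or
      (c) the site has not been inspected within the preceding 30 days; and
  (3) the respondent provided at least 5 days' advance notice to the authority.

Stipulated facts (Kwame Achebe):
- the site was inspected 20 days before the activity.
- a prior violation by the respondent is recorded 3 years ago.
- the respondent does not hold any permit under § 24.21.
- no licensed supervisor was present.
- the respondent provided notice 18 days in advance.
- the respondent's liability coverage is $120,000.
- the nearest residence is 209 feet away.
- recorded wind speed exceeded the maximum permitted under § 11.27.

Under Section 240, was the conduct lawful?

(1) coverage ≥ $100,000 — holds.
(i) no prior violation — not satisfied.
(ii) not (supervisor present) — holds.
(a) = F AND T = false.
(i) not (weather ok) — satisfied.
(ii) no residence in 150 ft — holds.
So (b) is satisfied (T AND T).
(c) not (site inspected) — not met.
(2) = F OR T OR F = true.
(3) ≥5 days' notice — met.
Overall: T AND T AND T → true.

Yes — lawful.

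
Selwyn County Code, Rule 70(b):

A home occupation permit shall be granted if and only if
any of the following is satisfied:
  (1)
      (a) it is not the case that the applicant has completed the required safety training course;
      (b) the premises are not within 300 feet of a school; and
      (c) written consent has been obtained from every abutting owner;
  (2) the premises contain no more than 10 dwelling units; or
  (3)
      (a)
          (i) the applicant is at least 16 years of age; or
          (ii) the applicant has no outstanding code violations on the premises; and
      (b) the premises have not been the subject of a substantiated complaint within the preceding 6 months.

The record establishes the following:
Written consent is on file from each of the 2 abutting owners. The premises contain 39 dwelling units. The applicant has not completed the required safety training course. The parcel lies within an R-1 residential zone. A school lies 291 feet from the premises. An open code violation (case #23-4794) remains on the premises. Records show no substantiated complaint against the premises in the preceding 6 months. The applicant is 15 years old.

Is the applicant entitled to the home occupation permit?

No — denied.

(a) not (safety training) — satisfied.
(b) ≥300 ft from school — not satisfied.
(c) all abutters consent — holds.
(1): T AND F AND T → false.
(2) ≤ 10 units — not satisfied.
(i) age ≥ 16 — not satisfied.
(ii) no code violations — not met.
(a) = F OR F = false.
(b) no complaint in 6 mo. — met.
So (3) is not satisfied (F AND T).
Overall: F OR F OR F → false.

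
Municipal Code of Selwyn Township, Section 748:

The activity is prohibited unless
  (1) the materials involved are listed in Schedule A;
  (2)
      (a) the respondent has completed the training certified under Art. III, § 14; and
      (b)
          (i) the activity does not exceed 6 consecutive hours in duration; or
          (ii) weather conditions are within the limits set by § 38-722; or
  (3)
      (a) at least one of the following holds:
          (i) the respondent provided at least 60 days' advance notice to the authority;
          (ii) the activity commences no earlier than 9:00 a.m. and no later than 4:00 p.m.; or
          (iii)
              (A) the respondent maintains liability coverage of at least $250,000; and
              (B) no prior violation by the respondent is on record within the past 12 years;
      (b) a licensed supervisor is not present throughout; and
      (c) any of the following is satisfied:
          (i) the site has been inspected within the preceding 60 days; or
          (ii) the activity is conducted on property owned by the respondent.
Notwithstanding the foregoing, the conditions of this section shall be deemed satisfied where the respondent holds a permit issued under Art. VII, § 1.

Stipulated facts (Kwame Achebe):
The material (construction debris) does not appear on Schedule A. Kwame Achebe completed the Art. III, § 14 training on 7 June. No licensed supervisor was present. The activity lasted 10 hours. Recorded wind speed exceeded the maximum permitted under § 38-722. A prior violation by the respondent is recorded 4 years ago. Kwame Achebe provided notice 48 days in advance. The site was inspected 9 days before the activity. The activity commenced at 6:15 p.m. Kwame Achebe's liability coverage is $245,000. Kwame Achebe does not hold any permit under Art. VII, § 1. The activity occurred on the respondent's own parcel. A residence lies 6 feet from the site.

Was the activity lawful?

No — unlawful.

(1) Schedule A material — not satisfied.
(a) training certified — met.
(i) ≤ 6 hrs duration — fails.
(ii) weather ok — not satisfied.
So (b) is not satisfied (F OR F).
So (2) is not satisfied (T AND F).
(i) ≥60 days' notice — not met.
(ii) start within hours — not met.
(A) coverage ≥ $250,000 — not met.
(B) no prior violation — not met.
(iii) = F AND F = false.
(a) = F OR F OR F = false.
(b) not (supervisor present) — met.
(i) site inspected — met.
(ii) own property — satisfied.
(c): T OR T → true.
(3): F AND T AND T → false.
Overall = F OR F OR F = false.
Exception (holds permit) — not satisfied.
Result: main false OR exception false → false.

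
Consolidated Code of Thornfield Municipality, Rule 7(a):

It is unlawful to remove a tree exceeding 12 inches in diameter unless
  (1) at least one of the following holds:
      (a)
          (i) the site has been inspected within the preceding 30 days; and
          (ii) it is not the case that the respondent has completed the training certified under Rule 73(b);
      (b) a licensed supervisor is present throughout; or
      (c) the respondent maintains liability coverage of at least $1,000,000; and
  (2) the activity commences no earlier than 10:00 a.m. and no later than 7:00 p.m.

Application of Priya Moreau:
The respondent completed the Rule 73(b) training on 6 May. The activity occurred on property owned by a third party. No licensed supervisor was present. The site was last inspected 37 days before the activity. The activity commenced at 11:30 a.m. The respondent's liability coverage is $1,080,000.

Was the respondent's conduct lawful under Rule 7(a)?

(i) site inspected — not met.
(ii) not (training certified) — fails.
(a) = F AND F = false.
(b) supervisor present — not satisfied.
(c) coverage ≥ $1,000,000 — holds.
(1) = F OR F OR T = true.
(2) start within hours — holds.
So Overall is satisfied (T AND T).

Yes — lawful.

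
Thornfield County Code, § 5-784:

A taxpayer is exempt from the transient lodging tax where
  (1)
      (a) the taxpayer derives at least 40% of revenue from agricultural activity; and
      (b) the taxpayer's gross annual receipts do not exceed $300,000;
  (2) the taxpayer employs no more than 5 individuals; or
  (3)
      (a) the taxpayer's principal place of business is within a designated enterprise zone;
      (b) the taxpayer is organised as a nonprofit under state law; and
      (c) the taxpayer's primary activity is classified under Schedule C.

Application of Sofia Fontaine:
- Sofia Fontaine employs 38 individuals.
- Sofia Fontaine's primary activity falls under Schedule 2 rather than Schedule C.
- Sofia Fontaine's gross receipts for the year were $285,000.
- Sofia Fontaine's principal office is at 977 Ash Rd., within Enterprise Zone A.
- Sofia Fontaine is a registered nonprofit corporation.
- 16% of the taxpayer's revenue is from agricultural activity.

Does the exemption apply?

No — not exempt.

(a) ≥40% agricultural — not satisfied.
(b) receipts ≤ $300,000 — satisfied.
(1) = F AND T = false.
(2) ≤ 5 employees — not satisfied.
(a) in enterprise zone — satisfied.
(b) nonprofit — satisfied.
(c) Schedule C activity — not met.
(3): T AND T AND F → false.
Overall = F OR F OR F = false.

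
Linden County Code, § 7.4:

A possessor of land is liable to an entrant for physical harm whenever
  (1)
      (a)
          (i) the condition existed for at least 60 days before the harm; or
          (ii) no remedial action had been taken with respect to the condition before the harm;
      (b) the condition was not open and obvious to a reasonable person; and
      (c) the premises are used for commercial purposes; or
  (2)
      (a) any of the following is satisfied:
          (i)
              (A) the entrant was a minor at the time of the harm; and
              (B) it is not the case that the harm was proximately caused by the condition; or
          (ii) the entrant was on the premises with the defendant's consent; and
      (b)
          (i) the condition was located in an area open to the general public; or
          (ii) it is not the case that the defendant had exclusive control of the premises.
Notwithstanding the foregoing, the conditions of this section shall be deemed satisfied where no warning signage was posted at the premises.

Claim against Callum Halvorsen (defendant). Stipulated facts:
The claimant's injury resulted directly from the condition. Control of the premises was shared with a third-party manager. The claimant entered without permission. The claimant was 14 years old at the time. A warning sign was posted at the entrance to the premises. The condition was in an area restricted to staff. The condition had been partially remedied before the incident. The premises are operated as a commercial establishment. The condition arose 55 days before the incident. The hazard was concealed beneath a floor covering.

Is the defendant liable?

(i) condition ≥60 days old — fails.
(ii) no remedial action — not met.
(a): F OR F → false.
(b) not open/obvious — satisfied.
(c) commercial use — satisfied.
(1) = F AND T AND T = false.
(A) entrant a minor — holds.
(B) not (proximate cause) — not satisfied.
So (i) is not satisfied (T AND F).
(ii) consent to enter — fails.
So (a) is not satisfied (F OR F).
(i) public area — fails.
(ii) not (exclusive control) — satisfied.
(b) = F OR T = true.
(2) = F AND T = false.
So Overall is not satisfied (F OR F).
Exception (no signage posted) — not satisfied.
Result: main false OR exception false → false.

No — not liable.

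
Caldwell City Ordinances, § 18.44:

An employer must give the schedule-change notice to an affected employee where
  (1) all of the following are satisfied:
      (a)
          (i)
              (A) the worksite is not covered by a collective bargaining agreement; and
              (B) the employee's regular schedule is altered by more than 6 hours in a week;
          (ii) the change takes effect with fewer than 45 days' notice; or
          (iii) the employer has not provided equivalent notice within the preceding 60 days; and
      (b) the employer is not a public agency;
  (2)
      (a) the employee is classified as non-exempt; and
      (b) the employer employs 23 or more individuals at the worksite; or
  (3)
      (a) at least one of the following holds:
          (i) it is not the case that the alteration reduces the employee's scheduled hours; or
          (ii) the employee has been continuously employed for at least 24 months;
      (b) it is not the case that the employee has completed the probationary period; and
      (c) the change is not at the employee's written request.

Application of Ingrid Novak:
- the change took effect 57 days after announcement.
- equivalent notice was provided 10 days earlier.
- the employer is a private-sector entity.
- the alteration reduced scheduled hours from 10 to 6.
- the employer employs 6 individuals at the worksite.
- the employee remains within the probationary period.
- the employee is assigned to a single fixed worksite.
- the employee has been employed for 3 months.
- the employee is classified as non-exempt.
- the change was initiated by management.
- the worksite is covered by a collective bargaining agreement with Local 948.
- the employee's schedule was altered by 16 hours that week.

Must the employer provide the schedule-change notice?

(A) no CBA — not satisfied.
(B) schedule shift > 6h — met.
So (i) is not satisfied (F AND T).
(ii) < 45 days' notice — not satisfied.
(iii) no recent notice — not met.
(a): F OR F OR F → false.
(b) not (public agency) — satisfied.
(1): F AND T → false.
(a) non-exempt — met.
(b) ≥ 23 at site — not met.
(2): T AND F → false.
(i) not (hours reduced) — not satisfied.
(ii) tenure ≥ 24 mo. — fails.
(a) = F OR F = false.
(b) not (past probation) — holds.
(c) not employee-requested — satisfied.
So (3) is not satisfied (F AND T AND T).
Overall = F OR F OR F = false.

No — not required.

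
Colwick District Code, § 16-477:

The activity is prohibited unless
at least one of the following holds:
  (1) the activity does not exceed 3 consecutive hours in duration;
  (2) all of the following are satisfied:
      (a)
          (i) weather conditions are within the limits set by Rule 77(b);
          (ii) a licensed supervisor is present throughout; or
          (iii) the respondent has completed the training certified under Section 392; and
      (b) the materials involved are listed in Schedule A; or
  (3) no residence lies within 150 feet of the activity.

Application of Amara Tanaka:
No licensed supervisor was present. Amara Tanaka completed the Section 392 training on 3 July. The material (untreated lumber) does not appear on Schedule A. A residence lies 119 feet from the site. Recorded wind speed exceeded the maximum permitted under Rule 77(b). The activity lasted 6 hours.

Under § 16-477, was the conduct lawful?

(1) ≤ 3 hrs duration — fails.
(i) weather ok — not met.
(ii) supervisor present — fails.
(iii) training certified — met.
So (a) is satisfied (F OR F OR T).
(b) Schedule A material — fails.
(2) = T AND F = false.
(3) no residence in 150 ft — not satisfied.
Overall: F OR F OR F → false.

No — unlawful.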